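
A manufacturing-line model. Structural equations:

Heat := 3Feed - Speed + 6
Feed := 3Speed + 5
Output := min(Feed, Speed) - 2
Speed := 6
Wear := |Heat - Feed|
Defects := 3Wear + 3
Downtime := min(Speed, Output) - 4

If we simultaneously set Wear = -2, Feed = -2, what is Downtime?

Under do(Wear = -2, Feed = -2), each intervened variable's structural equation is replaced by its fixed value.
Output = min(Feed, Speed) - 2  [with Feed=-2, Speed=6]  = -4
Downtime = min(Speed, Output) - 4  [with Speed=6, Output=-4]  = -8

-8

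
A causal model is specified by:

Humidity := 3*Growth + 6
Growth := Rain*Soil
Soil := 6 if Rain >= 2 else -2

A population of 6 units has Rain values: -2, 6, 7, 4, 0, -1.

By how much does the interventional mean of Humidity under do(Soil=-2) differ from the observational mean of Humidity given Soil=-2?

-20

do(Soil=-2) breaks Soil's dependence on Rain. With Soil=-2 fixed, Humidity across the units is 18, -30, -36, -18, 6, 12, mean -8.
Conditioning on Soil=-2 selects the 3 unit(s) with Rain ∈ {-2, 0, -1}. Their Humidity values: 18, 6, 12. Mean = 12.
Difference = -8 − 12 = -20.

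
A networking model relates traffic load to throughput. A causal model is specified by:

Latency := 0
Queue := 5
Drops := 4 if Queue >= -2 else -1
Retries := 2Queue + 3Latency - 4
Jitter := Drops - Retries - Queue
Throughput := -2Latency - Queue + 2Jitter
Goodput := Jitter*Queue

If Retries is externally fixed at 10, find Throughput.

-27

Under do(Retries=10), the mechanism Retries := 2Queue + 3Latency - 4 is discarded; Retries is fixed at 10.
Drops = 4 if Queue >= -2 else -1  [with Queue=5]  = 4
Jitter = Drops - Retries - Queue  [with Drops=4, Retries=10, Queue=5]  = -11
Throughput = -2Latency - Queue + 2Jitter  [with Latency=0, Queue=5, Jitter=-11]  = -27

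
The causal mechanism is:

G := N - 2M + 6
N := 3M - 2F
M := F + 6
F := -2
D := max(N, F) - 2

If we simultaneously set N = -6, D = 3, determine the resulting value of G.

-8

Setting N = -6, D = 3 by intervention discards those variables' equations.
M = F + 6  [with F=-2]  = 4
G = N - 2M + 6  [with N=-6, M=4]  = -8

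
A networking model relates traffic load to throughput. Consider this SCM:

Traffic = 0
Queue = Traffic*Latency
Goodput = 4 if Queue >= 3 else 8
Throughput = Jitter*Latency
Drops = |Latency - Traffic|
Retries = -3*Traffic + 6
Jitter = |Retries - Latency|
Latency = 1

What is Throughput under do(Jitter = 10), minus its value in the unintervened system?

5

Intervening sets Jitter = 10 and removes its equation (Jitter = |Retries - Latency|).
Throughput = Jitter*Latency  [with Jitter=10, Latency=1]  = 10
Without intervention: Retries = -3*Traffic + 6  [with Traffic=0]  = 6; Jitter = |Retries - Latency|  [with Retries=6, Latency=1]  = 5; Throughput = Jitter*Latency  [with Jitter=5, Latency=1]  = 5.
Change = 10 − 5 = 5.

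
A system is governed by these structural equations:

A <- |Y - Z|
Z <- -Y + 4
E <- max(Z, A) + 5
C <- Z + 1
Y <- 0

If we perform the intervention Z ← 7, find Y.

Under do(Z=7), the mechanism Z <- -Y + 4 is discarded; Z is fixed at 7.
Y is not downstream of the intervention, so its value is determined by the original equations.

0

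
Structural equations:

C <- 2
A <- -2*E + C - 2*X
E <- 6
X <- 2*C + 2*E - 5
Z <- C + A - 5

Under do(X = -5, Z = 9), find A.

The joint intervention fixes X = -5, Z = 9, removing each variable's own equation.
A = -2*E + C - 2*X  [with E=6, C=2, X=-5]  = 0

0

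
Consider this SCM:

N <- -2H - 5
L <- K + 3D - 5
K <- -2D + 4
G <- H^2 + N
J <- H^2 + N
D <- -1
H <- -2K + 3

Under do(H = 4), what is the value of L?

Under do(H=4), the mechanism H <- -2K + 3 is discarded; H is fixed at 4.
Since L is not a descendant of the intervened variable, it is unaffected.
K = -2D + 4  [with D=-1]  = 6
L = K + 3D - 5  [with K=6, D=-1]  = -2

-2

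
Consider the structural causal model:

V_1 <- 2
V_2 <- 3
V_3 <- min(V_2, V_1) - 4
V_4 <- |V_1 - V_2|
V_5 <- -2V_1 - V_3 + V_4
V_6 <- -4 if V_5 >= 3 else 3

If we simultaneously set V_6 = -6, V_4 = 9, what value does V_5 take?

7

Setting V_6 = -6, V_4 = 9 by intervention discards those variables' equations.
V_3 = min(V_2, V_1) - 4  [with V_2=3, V_1=2]  = -2
V_5 = -2V_1 - V_3 + V_4  [with V_1=2, V_3=-2, V_4=9]  = 7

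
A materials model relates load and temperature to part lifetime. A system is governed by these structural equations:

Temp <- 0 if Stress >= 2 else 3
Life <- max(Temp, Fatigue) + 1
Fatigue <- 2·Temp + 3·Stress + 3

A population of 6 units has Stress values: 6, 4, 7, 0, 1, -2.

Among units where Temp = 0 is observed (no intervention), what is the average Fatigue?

20

Observing Temp=0 restricts to units where Temp's equation naturally yields 0: Stress ∈ {6, 4, 7}. In that subpopulation Fatigue = 21, 15, 24, mean 20.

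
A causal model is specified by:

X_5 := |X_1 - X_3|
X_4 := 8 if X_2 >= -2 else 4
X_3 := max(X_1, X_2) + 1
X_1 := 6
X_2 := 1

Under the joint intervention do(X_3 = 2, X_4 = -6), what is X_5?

4

Setting X_3 = 2, X_4 = -6 by intervention discards those variables' equations.
X_5 = |X_1 - X_3|  [with X_1=6, X_3=2]  = 4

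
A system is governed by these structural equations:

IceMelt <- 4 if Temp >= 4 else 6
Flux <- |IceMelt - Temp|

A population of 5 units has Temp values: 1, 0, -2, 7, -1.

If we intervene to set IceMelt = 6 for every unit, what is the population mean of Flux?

5.4

do(IceMelt=6) breaks IceMelt's dependence on Temp. With IceMelt=6 fixed, Flux across the units is 5, 6, 8, 1, 7, mean 5.4.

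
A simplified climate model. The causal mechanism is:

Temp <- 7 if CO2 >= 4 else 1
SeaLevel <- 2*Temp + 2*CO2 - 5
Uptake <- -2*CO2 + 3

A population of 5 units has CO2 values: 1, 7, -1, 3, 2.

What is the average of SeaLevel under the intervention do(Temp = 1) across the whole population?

1.8

Every unit gets Temp=1 under the intervention. SeaLevel values become -1, 11, -5, 3, 1; E[SeaLevel|do(Temp=1)] = 1.8.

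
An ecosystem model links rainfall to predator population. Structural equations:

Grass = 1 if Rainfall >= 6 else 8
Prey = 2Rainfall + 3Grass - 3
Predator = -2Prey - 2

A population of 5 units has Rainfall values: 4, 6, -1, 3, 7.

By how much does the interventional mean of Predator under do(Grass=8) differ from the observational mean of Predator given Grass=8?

do(Grass=8) breaks Grass's dependence on Rainfall. With Grass=8 fixed, Predator across the units is -60, -68, -40, -56, -72, mean -59.2.
Observing Grass=8 restricts to units where Grass's equation naturally yields 8: Rainfall ∈ {4, -1, 3}. In that subpopulation Predator = -60, -40, -56, mean -52.
Difference = -59.2 − (-52) = -7.2.

-7.2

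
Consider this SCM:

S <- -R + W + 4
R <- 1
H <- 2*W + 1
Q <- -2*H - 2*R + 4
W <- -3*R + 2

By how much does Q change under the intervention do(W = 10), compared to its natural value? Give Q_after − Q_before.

-44

do(W=10) replaces the equation W <- -3*R + 2 with the constant W = 10.
H = 2*W + 1  [with W=10]  = 21
Q = -2*H - 2*R + 4  [with H=21, R=1]  = -40
Without intervention: W = -3*R + 2  [with R=1]  = -1; H = 2*W + 1  [with W=-1]  = -1; Q = -2*H - 2*R + 4  [with H=-1, R=1]  = 4.
Change = -40 − 4 = -44.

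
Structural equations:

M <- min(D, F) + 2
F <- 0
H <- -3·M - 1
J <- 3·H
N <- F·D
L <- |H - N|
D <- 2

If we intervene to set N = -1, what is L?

6

The intervention breaks the incoming arrows to N: N <- F·D no longer applies, and N = -1.
M = min(D, F) + 2  [with D=2, F=0]  = 2
H = -3·M - 1  [with M=2]  = -7
L = |H - N|  [with H=-7, N=-1]  = 6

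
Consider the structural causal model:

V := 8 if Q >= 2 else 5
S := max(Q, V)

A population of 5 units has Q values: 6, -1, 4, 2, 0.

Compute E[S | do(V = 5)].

The intervention sets V=5 in all 5 units regardless of Q. Recomputing S per unit gives 6, 5, 5, 5, 5; average 5.2.

5.2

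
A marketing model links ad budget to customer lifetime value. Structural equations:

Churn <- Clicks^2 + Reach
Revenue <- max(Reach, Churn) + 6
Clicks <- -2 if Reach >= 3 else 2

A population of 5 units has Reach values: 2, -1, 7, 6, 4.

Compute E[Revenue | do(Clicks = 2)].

13.6

Every unit gets Clicks=2 under the intervention. Revenue values become 12, 9, 17, 16, 14; E[Revenue|do(Clicks=2)] = 13.6.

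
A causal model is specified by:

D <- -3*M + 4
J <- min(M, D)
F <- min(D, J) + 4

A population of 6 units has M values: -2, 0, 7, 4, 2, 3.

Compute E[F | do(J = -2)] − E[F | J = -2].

do(J=-2) breaks J's dependence on M. With J=-2 fixed, F across the units is 2, 2, -13, -4, 2, -1, mean -2.
Observing J=-2 restricts to units where J's equation naturally yields -2: M ∈ {-2, 2}. In that subpopulation F = 2, 2, mean 2.
Difference = -2 − 2 = -4.

-4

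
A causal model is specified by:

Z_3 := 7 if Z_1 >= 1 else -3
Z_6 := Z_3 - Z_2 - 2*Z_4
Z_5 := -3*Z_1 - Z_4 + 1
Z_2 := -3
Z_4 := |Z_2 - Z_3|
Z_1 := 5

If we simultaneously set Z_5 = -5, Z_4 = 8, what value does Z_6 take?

-6

Setting Z_5 = -5, Z_4 = 8 by intervention discards those variables' equations.
Z_3 = 7 if Z_1 >= 1 else -3  [with Z_1=5]  = 7
Z_6 = Z_3 - Z_2 - 2*Z_4  [with Z_3=7, Z_2=-3, Z_4=8]  = -6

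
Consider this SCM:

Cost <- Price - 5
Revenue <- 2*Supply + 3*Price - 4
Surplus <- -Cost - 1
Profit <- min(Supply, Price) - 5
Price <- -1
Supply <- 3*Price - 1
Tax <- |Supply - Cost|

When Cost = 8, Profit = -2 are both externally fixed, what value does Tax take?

12

The joint intervention fixes Cost = 8, Profit = -2, removing each variable's own equation.
Supply = 3*Price - 1  [with Price=-1]  = -4
Tax = |Supply - Cost|  [with Supply=-4, Cost=8]  = 12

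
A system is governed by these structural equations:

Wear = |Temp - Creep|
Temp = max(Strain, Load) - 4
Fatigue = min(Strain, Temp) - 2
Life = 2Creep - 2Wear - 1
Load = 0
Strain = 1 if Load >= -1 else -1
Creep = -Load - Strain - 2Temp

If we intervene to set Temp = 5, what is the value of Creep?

The intervention breaks the incoming arrows to Temp: Temp = max(Strain, Load) - 4 no longer applies, and Temp = 5.
Strain = 1 if Load >= -1 else -1  [with Load=0]  = 1
Creep = -Load - Strain - 2Temp  [with Load=0, Strain=1, Temp=5]  = -11

-11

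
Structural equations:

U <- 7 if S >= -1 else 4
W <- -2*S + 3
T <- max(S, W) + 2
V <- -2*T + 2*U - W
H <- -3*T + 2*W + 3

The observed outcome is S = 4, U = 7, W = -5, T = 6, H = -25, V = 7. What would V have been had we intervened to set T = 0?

Under do(T=0), the mechanism T <- max(S, W) + 2 is discarded; T is fixed at 0.
U = 7 if S >= -1 else 4  [with S=4]  = 7
W = -2*S + 3  [with S=4]  = -5
V = -2*T + 2*U - W  [with T=0, U=7, W=-5]  = 19

19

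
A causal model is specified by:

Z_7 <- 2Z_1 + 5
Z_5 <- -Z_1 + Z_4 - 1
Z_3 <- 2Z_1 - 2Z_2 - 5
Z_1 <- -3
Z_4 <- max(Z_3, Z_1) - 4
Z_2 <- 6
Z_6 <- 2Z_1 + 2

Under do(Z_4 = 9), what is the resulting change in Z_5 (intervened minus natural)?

Intervening sets Z_4 = 9 and removes its equation (Z_4 <- max(Z_3, Z_1) - 4).
Z_5 = -Z_1 + Z_4 - 1  [with Z_1=-3, Z_4=9]  = 11
Without intervention: Z_3 = 2Z_1 - 2Z_2 - 5  [with Z_1=-3, Z_2=6]  = -23; Z_4 = max(Z_3, Z_1) - 4  [with Z_3=-23, Z_1=-3]  = -7; Z_5 = -Z_1 + Z_4 - 1  [with Z_1=-3, Z_4=-7]  = -5.
Change = 11 − (-5) = 16.

16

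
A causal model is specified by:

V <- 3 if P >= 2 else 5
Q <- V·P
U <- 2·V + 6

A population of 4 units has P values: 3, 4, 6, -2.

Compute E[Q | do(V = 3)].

8.25

Every unit gets V=3 under the intervention. Q values become 9, 12, 18, -6; E[Q|do(V=3)] = 8.25.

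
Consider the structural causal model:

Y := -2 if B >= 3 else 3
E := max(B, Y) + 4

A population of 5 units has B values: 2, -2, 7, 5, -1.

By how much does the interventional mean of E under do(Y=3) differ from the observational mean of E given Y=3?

Every unit gets Y=3 under the intervention. E values become 7, 7, 11, 9, 7; E[E|do(Y=3)] = 8.2.
Observing Y=3 restricts to units where Y's equation naturally yields 3: B ∈ {2, -2, -1}. In that subpopulation E = 7, 7, 7, mean 7.
Difference = 8.2 − 7 = 1.2.

1.2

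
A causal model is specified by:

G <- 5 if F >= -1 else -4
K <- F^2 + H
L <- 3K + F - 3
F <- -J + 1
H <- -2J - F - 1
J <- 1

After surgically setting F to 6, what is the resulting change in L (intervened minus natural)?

96

do(F=6) replaces the equation F <- -J + 1 with the constant F = 6.
H = -2J - F - 1  [with J=1, F=6]  = -9
K = F^2 + H  [with F=6, H=-9]  = 27
L = 3K + F - 3  [with K=27, F=6]  = 84
Without intervention: F = -J + 1  [with J=1]  = 0; H = -2J - F - 1  [with J=1, F=0]  = -3; K = F^2 + H  [with F=0, H=-3]  = -3; L = 3K + F - 3  [with K=-3, F=0]  = -12.
Change = 84 − (-12) = 96.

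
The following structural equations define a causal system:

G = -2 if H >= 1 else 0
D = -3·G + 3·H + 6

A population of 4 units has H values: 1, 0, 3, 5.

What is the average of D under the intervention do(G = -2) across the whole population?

Under do(G=-2), G's equation is replaced by G=-2 for every unit. Per-unit D: 15, 12, 21, 27. Mean = 18.75.

18.75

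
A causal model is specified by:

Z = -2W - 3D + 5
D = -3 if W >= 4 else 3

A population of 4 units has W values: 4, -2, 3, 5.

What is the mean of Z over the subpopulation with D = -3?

E[Z|D=-3] averages over only the 2 units with D=-3 (W = 4, 5): Z = 6, 4, mean 5.

5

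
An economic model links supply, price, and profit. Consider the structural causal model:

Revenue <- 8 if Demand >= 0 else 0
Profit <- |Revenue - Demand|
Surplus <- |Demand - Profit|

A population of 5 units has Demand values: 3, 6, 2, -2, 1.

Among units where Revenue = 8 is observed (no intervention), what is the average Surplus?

4

Conditioning on Revenue=8 selects the 4 unit(s) with Demand ∈ {3, 6, 2, 1}. Their Surplus values: 2, 4, 4, 6. Mean = 4.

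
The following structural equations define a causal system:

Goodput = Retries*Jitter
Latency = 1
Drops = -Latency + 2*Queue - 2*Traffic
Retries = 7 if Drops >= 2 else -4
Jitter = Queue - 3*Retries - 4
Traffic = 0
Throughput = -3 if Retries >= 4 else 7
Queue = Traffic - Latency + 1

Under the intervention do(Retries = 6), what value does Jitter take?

-22

The intervention breaks the incoming arrows to Retries: Retries = 7 if Drops >= 2 else -4 no longer applies, and Retries = 6.
Queue = Traffic - Latency + 1  [with Traffic=0, Latency=1]  = 0
Jitter = Queue - 3*Retries - 4  [with Queue=0, Retries=6]  = -22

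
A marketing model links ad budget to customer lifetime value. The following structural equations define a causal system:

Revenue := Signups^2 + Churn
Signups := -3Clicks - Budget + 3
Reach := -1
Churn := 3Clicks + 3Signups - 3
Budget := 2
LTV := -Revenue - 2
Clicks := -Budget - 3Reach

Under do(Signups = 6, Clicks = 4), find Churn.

27

The joint intervention fixes Signups = 6, Clicks = 4, removing each variable's own equation.
Churn = 3Clicks + 3Signups - 3  [with Clicks=4, Signups=6]  = 27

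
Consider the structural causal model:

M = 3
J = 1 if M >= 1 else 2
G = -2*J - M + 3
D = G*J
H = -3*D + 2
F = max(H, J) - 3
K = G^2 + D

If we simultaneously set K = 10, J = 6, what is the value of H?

The joint intervention fixes K = 10, J = 6, removing each variable's own equation.
G = -2*J - M + 3  [with J=6, M=3]  = -12
D = G*J  [with G=-12, J=6]  = -72
H = -3*D + 2  [with D=-72]  = 218

218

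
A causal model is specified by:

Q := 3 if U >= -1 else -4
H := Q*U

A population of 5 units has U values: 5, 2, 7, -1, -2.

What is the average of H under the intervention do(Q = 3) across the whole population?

do(Q=3) breaks Q's dependence on U. With Q=3 fixed, H across the units is 15, 6, 21, -3, -6, mean 6.6.

6.6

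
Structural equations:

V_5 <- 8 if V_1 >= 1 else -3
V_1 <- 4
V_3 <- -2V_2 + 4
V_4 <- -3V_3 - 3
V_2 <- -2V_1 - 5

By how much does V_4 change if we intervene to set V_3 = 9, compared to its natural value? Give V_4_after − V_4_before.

63

The intervention breaks the incoming arrows to V_3: V_3 <- -2V_2 + 4 no longer applies, and V_3 = 9.
V_4 = -3V_3 - 3  [with V_3=9]  = -30
Without intervention: V_2 = -2V_1 - 5  [with V_1=4]  = -13; V_3 = -2V_2 + 4  [with V_2=-13]  = 30; V_4 = -3V_3 - 3  [with V_3=30]  = -93.
Change = -30 − (-93) = 63.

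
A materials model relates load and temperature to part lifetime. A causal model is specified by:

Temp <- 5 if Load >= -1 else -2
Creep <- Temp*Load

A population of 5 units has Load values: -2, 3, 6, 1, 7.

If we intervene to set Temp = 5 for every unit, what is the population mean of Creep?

do(Temp=5) breaks Temp's dependence on Load. With Temp=5 fixed, Creep across the units is -10, 15, 30, 5, 35, mean 15.

15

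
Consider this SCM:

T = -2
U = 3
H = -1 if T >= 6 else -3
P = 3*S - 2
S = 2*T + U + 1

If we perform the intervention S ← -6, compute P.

The intervention breaks the incoming arrows to S: S = 2*T + U + 1 no longer applies, and S = -6.
P = 3*S - 2  [with S=-6]  = -20

-20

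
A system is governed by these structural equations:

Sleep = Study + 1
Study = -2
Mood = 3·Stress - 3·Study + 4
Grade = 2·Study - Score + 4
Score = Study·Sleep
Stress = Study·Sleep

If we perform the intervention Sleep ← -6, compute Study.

-2

Under do(Sleep=-6), the mechanism Sleep = Study + 1 is discarded; Sleep is fixed at -6.
Study is not downstream of the intervention, so its value is determined by the original equations.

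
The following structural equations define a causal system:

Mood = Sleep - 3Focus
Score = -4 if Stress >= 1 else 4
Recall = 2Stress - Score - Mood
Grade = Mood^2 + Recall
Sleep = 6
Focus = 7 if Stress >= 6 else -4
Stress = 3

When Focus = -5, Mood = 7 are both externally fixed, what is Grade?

Under do(Focus = -5, Mood = 7), each intervened variable's structural equation is replaced by its fixed value.
Score = -4 if Stress >= 1 else 4  [with Stress=3]  = -4
Recall = 2Stress - Score - Mood  [with Stress=3, Score=-4, Mood=7]  = 3
Grade = Mood^2 + Recall  [with Mood=7, Recall=3]  = 52

52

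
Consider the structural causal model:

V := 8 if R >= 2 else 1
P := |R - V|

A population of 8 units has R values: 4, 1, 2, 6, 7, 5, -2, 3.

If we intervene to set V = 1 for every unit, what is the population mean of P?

3

do(V=1) breaks V's dependence on R. With V=1 fixed, P across the units is 3, 0, 1, 5, 6, 4, 3, 2, mean 3.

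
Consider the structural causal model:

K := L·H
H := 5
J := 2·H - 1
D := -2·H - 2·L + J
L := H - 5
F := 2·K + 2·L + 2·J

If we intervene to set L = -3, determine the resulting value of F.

The intervention breaks the incoming arrows to L: L := H - 5 no longer applies, and L = -3.
J = 2·H - 1  [with H=5]  = 9
K = L·H  [with L=-3, H=5]  = -15
F = 2·K + 2·L + 2·J  [with K=-15, L=-3, J=9]  = -18

-18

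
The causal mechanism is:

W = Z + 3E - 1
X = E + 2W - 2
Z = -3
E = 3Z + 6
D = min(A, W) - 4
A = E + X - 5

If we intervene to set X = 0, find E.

-3

The intervention breaks the incoming arrows to X: X = E + 2W - 2 no longer applies, and X = 0.
Since E is not a descendant of the intervened variable, it is unaffected.
E = 3Z + 6  [with Z=-3]  = -3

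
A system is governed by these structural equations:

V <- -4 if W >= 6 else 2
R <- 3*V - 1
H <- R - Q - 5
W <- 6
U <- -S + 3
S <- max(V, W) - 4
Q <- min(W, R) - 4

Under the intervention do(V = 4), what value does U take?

Under do(V=4), the mechanism V <- -4 if W >= 6 else 2 is discarded; V is fixed at 4.
S = max(V, W) - 4  [with V=4, W=6]  = 2
U = -S + 3  [with S=2]  = 1

1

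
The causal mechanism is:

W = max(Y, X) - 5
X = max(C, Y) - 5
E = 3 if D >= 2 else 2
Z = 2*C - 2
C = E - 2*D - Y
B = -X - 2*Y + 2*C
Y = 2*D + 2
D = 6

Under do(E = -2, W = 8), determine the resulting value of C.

-28

The joint intervention fixes E = -2, W = 8, removing each variable's own equation.
Y = 2*D + 2  [with D=6]  = 14
C = E - 2*D - Y  [with E=-2, D=6, Y=14]  = -28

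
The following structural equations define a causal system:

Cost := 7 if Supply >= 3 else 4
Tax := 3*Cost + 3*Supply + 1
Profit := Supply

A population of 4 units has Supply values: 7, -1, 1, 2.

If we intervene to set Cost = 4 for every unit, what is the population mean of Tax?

19.75

Every unit gets Cost=4 under the intervention. Tax values become 34, 10, 16, 19; E[Tax|do(Cost=4)] = 19.75.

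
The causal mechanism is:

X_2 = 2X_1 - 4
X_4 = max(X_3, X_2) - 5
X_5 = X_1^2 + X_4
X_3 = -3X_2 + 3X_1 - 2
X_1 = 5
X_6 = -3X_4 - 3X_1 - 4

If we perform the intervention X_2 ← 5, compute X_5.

do(X_2=5) replaces the equation X_2 = 2X_1 - 4 with the constant X_2 = 5.
X_3 = -3X_2 + 3X_1 - 2  [with X_2=5, X_1=5]  = -2
X_4 = max(X_3, X_2) - 5  [with X_3=-2, X_2=5]  = 0
X_5 = X_1^2 + X_4  [with X_1=5, X_4=0]  = 25

25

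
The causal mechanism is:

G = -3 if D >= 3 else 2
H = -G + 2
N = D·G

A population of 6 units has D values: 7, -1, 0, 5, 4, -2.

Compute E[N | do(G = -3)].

Under do(G=-3), G's equation is replaced by G=-3 for every unit. Per-unit N: -21, 3, 0, -15, -12, 6. Mean = -6.5.

-6.5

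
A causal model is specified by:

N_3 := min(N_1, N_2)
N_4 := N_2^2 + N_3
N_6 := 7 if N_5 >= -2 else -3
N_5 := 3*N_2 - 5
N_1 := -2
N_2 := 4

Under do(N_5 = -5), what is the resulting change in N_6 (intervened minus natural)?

The intervention breaks the incoming arrows to N_5: N_5 := 3*N_2 - 5 no longer applies, and N_5 = -5.
N_6 = 7 if N_5 >= -2 else -3  [with N_5=-5]  = -3
Without intervention: N_5 = 3*N_2 - 5  [with N_2=4]  = 7; N_6 = 7 if N_5 >= -2 else -3  [with N_5=7]  = 7.
Change = -3 − 7 = -10.

-10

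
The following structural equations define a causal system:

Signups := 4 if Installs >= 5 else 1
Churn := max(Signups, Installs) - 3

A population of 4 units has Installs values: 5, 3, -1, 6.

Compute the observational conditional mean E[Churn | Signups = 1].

E[Churn|Signups=1] averages over only the 2 units with Signups=1 (Installs = 3, -1): Churn = 0, -2, mean -1.

-1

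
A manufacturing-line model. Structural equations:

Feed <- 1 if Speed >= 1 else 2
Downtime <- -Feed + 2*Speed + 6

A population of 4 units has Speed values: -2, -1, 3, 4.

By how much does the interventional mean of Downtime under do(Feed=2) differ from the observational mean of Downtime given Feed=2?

Every unit gets Feed=2 under the intervention. Downtime values become 0, 2, 10, 12; E[Downtime|do(Feed=2)] = 6.
Observing Feed=2 restricts to units where Feed's equation naturally yields 2: Speed ∈ {-2, -1}. In that subpopulation Downtime = 0, 2, mean 1.
Difference = 6 − 1 = 5.

5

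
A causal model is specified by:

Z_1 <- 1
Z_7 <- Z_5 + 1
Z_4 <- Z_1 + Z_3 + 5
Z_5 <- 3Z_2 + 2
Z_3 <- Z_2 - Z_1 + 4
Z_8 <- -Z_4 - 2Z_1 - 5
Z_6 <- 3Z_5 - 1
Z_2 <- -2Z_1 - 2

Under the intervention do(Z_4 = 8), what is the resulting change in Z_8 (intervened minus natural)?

-3

do(Z_4=8) replaces the equation Z_4 <- Z_1 + Z_3 + 5 with the constant Z_4 = 8.
Z_8 = -Z_4 - 2Z_1 - 5  [with Z_4=8, Z_1=1]  = -15
Without intervention: Z_2 = -2Z_1 - 2  [with Z_1=1]  = -4; Z_3 = Z_2 - Z_1 + 4  [with Z_2=-4, Z_1=1]  = -1; Z_4 = Z_1 + Z_3 + 5  [with Z_1=1, Z_3=-1]  = 5; Z_8 = -Z_4 - 2Z_1 - 5  [with Z_4=5, Z_1=1]  = -12.
Change = -15 − (-12) = -3.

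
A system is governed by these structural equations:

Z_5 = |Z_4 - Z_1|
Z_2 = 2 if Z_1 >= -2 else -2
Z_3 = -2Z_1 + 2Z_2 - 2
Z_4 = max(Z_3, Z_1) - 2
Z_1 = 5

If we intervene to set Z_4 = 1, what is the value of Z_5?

Intervening sets Z_4 = 1 and removes its equation (Z_4 = max(Z_3, Z_1) - 2).
Z_5 = |Z_4 - Z_1|  [with Z_4=1, Z_1=5]  = 4

4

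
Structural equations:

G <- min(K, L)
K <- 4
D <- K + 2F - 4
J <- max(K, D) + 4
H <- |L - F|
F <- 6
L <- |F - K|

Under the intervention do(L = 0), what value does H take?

6

The intervention breaks the incoming arrows to L: L <- |F - K| no longer applies, and L = 0.
H = |L - F|  [with L=0, F=6]  = 6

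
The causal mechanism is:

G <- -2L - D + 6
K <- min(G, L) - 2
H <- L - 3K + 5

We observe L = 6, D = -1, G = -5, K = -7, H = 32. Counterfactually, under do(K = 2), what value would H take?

Intervening sets K = 2 and removes its equation (K <- min(G, L) - 2).
H = L - 3K + 5  [with L=6, K=2]  = 5

5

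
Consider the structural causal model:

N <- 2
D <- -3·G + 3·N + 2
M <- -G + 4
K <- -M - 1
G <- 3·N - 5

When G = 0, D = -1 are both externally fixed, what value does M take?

Setting G = 0, D = -1 by intervention discards those variables' equations.
M = -G + 4  [with G=0]  = 4

4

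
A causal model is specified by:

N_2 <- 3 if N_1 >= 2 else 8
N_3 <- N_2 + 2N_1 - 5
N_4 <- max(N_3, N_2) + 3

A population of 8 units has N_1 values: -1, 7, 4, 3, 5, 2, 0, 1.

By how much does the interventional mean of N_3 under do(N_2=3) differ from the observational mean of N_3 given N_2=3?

-3.15

Every unit gets N_2=3 under the intervention. N_3 values become -4, 12, 6, 4, 8, 2, -2, 0; E[N_3|do(N_2=3)] = 3.25.
Observing N_2=3 restricts to units where N_2's equation naturally yields 3: N_1 ∈ {7, 4, 3, 5, 2}. In that subpopulation N_3 = 12, 6, 4, 8, 2, mean 6.4.
Difference = 3.25 − 6.4 = -3.15.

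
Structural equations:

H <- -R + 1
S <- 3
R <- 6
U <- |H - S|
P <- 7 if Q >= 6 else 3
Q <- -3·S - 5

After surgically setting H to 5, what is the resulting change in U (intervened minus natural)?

-6

The intervention breaks the incoming arrows to H: H <- -R + 1 no longer applies, and H = 5.
U = |H - S|  [with H=5, S=3]  = 2
Without intervention: H = -R + 1  [with R=6]  = -5; U = |H - S|  [with H=-5, S=3]  = 8.
Change = 2 − 8 = -6.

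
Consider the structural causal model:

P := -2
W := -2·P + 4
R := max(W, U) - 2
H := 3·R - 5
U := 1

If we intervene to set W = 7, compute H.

do(W=7) replaces the equation W := -2·P + 4 with the constant W = 7.
R = max(W, U) - 2  [with W=7, U=1]  = 5
H = 3·R - 5  [with R=5]  = 10

10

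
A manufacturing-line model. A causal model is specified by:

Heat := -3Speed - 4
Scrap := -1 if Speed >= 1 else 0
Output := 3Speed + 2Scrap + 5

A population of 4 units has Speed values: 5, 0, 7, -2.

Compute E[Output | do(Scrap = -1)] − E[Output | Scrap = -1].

Under do(Scrap=-1), Scrap's equation is replaced by Scrap=-1 for every unit. Per-unit Output: 18, 3, 24, -3. Mean = 10.5.
Observing Scrap=-1 restricts to units where Scrap's equation naturally yields -1: Speed ∈ {5, 7}. In that subpopulation Output = 18, 24, mean 21.
Difference = 10.5 − 21 = -10.5.

-10.5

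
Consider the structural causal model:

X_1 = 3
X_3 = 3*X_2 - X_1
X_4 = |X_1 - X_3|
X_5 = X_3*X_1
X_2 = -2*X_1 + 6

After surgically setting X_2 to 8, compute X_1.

Under do(X_2=8), the mechanism X_2 = -2*X_1 + 6 is discarded; X_2 is fixed at 8.
X_1 is not downstream of the intervention, so its value is determined by the original equations.

3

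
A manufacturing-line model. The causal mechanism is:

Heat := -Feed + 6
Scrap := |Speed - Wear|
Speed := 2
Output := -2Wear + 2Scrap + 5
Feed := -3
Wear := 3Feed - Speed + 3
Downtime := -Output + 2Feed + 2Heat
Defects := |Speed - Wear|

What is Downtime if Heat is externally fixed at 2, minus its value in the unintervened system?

-14

The intervention breaks the incoming arrows to Heat: Heat := -Feed + 6 no longer applies, and Heat = 2.
Wear = 3Feed - Speed + 3  [with Feed=-3, Speed=2]  = -8
Scrap = |Speed - Wear|  [with Speed=2, Wear=-8]  = 10
Output = -2Wear + 2Scrap + 5  [with Wear=-8, Scrap=10]  = 41
Downtime = -Output + 2Feed + 2Heat  [with Output=41, Feed=-3, Heat=2]  = -43
Without intervention: Heat = -Feed + 6  [with Feed=-3]  = 9; Wear = 3Feed - Speed + 3  [with Feed=-3, Speed=2]  = -8; Scrap = |Speed - Wear|  [with Speed=2, Wear=-8]  = 10; Output = -2Wear + 2Scrap + 5  [with Wear=-8, Scrap=10]  = 41; Downtime = -Output + 2Feed + 2Heat  [with Output=41, Feed=-3, Heat=9]  = -29.
Change = -43 − (-29) = -14.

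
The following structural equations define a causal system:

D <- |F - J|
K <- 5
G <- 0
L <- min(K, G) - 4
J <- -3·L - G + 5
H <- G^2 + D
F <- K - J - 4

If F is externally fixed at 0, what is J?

The intervention breaks the incoming arrows to F: F <- K - J - 4 no longer applies, and F = 0.
Since J is not a descendant of the intervened variable, it is unaffected.
L = min(K, G) - 4  [with K=5, G=0]  = -4
J = -3·L - G + 5  [with L=-4, G=0]  = 17

17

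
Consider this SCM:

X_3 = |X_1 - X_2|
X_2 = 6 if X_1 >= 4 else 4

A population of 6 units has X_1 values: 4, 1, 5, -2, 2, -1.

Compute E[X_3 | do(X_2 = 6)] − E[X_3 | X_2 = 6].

3

Every unit gets X_2=6 under the intervention. X_3 values become 2, 5, 1, 8, 4, 7; E[X_3|do(X_2=6)] = 4.5.
Conditioning on X_2=6 selects the 2 unit(s) with X_1 ∈ {4, 5}. Their X_3 values: 2, 1. Mean = 1.5.
Difference = 4.5 − 1.5 = 3.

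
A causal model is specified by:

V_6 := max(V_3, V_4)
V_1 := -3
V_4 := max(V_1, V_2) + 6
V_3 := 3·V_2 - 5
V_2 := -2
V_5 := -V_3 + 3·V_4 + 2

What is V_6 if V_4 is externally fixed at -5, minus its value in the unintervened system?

Under do(V_4=-5), the mechanism V_4 := max(V_1, V_2) + 6 is discarded; V_4 is fixed at -5.
V_3 = 3·V_2 - 5  [with V_2=-2]  = -11
V_6 = max(V_3, V_4)  [with V_3=-11, V_4=-5]  = -5
Without intervention: V_3 = 3·V_2 - 5  [with V_2=-2]  = -11; V_4 = max(V_1, V_2) + 6  [with V_1=-3, V_2=-2]  = 4; V_6 = max(V_3, V_4)  [with V_3=-11, V_4=4]  = 4.
Change = -5 − 4 = -9.

-9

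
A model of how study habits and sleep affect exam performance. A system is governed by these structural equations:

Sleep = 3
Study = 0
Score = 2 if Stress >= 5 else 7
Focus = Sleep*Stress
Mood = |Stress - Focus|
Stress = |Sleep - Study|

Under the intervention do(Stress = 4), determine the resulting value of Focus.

The intervention breaks the incoming arrows to Stress: Stress = |Sleep - Study| no longer applies, and Stress = 4.
Focus = Sleep*Stress  [with Sleep=3, Stress=4]  = 12

12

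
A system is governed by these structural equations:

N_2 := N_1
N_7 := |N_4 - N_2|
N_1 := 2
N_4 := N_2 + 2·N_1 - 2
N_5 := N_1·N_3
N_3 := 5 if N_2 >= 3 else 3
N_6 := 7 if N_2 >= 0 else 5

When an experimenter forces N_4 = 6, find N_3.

Under do(N_4=6), the mechanism N_4 := N_2 + 2·N_1 - 2 is discarded; N_4 is fixed at 6.
Since N_3 is not a descendant of the intervened variable, it is unaffected.
N_2 = N_1  [with N_1=2]  = 2
N_3 = 5 if N_2 >= 3 else 3  [with N_2=2]  = 3

3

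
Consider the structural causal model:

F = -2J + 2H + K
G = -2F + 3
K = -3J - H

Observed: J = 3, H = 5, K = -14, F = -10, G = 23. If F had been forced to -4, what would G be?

Intervening sets F = -4 and removes its equation (F = -2J + 2H + K).
G = -2F + 3  [with F=-4]  = 11

11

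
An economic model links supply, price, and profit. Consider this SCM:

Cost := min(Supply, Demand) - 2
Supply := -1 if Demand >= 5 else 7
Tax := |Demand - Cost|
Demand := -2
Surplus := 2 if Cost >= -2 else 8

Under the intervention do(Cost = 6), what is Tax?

The intervention breaks the incoming arrows to Cost: Cost := min(Supply, Demand) - 2 no longer applies, and Cost = 6.
Tax = |Demand - Cost|  [with Demand=-2, Cost=6]  = 8

8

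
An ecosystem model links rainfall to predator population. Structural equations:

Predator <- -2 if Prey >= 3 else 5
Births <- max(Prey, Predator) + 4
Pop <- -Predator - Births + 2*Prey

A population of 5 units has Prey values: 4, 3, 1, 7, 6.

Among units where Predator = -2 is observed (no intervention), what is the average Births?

9

E[Births|Predator=-2] averages over only the 4 units with Predator=-2 (Prey = 4, 3, 7, 6): Births = 8, 7, 11, 10, mean 9.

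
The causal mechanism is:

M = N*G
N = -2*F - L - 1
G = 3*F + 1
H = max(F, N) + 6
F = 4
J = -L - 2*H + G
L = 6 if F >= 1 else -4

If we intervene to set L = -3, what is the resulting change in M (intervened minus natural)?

117

The intervention breaks the incoming arrows to L: L = 6 if F >= 1 else -4 no longer applies, and L = -3.
G = 3*F + 1  [with F=4]  = 13
N = -2*F - L - 1  [with F=4, L=-3]  = -6
M = N*G  [with N=-6, G=13]  = -78
Without intervention: G = 3*F + 1  [with F=4]  = 13; L = 6 if F >= 1 else -4  [with F=4]  = 6; N = -2*F - L - 1  [with F=4, L=6]  = -15; M = N*G  [with N=-15, G=13]  = -195.
Change = -78 − (-195) = 117.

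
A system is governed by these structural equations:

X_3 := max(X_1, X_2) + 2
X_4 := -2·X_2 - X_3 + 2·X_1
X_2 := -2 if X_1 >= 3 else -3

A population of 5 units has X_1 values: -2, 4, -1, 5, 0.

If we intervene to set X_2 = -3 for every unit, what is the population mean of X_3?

Under do(X_2=-3), X_2's equation is replaced by X_2=-3 for every unit. Per-unit X_3: 0, 6, 1, 7, 2. Mean = 3.2.

3.2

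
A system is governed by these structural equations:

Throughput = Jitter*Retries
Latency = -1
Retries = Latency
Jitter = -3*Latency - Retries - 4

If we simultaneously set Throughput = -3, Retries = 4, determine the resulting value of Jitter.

-5

Setting Throughput = -3, Retries = 4 by intervention discards those variables' equations.
Jitter = -3*Latency - Retries - 4  [with Latency=-1, Retries=4]  = -5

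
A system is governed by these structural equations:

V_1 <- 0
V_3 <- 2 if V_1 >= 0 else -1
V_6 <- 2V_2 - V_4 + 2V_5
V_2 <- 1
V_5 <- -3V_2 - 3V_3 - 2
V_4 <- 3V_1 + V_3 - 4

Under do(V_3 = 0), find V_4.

The intervention breaks the incoming arrows to V_3: V_3 <- 2 if V_1 >= 0 else -1 no longer applies, and V_3 = 0.
V_4 = 3V_1 + V_3 - 4  [with V_1=0, V_3=0]  = -4

-4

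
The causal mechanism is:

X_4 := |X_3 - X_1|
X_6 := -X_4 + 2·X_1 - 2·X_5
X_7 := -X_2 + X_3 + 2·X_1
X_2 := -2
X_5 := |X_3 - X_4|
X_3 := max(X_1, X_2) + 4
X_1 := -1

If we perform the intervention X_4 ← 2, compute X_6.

-6

Under do(X_4=2), the mechanism X_4 := |X_3 - X_1| is discarded; X_4 is fixed at 2.
X_3 = max(X_1, X_2) + 4  [with X_1=-1, X_2=-2]  = 3
X_5 = |X_3 - X_4|  [with X_3=3, X_4=2]  = 1
X_6 = -X_4 + 2·X_1 - 2·X_5  [with X_4=2, X_1=-1, X_5=1]  = -6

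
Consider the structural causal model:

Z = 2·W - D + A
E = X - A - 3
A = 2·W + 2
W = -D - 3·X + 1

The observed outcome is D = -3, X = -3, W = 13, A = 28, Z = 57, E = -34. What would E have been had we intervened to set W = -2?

The intervention breaks the incoming arrows to W: W = -D - 3·X + 1 no longer applies, and W = -2.
A = 2·W + 2  [with W=-2]  = -2
E = X - A - 3  [with X=-3, A=-2]  = -4

-4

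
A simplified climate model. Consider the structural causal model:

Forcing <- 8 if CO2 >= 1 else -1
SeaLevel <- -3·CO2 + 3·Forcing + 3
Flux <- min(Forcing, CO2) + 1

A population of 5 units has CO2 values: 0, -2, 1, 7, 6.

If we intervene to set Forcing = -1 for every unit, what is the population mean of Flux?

The intervention sets Forcing=-1 in all 5 units regardless of CO2. Recomputing Flux per unit gives 0, -1, 0, 0, 0; average -0.2.

-0.2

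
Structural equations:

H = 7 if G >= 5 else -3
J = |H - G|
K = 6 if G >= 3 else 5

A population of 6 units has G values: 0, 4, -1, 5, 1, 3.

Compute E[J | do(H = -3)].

5

Every unit gets H=-3 under the intervention. J values become 3, 7, 2, 8, 4, 6; E[J|do(H=-3)] = 5.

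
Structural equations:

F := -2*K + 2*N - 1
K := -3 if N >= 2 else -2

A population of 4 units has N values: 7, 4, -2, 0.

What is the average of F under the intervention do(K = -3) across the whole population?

9.5

Every unit gets K=-3 under the intervention. F values become 19, 13, 1, 5; E[F|do(K=-3)] = 9.5.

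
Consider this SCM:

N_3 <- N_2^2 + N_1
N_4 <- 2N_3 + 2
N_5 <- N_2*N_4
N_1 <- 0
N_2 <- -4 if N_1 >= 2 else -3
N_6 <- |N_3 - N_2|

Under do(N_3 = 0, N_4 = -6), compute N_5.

Setting N_3 = 0, N_4 = -6 by intervention discards those variables' equations.
N_2 = -4 if N_1 >= 2 else -3  [with N_1=0]  = -3
N_5 = N_2*N_4  [with N_2=-3, N_4=-6]  = 18

18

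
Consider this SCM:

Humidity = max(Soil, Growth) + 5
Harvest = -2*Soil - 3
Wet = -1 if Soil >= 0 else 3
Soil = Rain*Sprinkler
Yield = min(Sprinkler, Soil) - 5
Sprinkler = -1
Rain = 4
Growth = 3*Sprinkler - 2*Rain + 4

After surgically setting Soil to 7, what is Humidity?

12

The intervention breaks the incoming arrows to Soil: Soil = Rain*Sprinkler no longer applies, and Soil = 7.
Growth = 3*Sprinkler - 2*Rain + 4  [with Sprinkler=-1, Rain=4]  = -7
Humidity = max(Soil, Growth) + 5  [with Soil=7, Growth=-7]  = 12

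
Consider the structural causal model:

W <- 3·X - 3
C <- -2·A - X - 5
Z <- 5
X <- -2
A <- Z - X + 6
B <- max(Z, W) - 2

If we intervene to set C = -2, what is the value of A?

13

do(C=-2) replaces the equation C <- -2·A - X - 5 with the constant C = -2.
No directed path runs from C to A, so A keeps its natural value.
A = Z - X + 6  [with Z=5, X=-2]  = 13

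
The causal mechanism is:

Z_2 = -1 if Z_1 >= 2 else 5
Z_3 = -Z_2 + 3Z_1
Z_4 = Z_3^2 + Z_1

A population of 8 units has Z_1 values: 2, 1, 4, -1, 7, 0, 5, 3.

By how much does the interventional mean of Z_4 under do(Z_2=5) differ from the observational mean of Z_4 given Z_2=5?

36

Under do(Z_2=5), Z_2's equation is replaced by Z_2=5 for every unit. Per-unit Z_4: 3, 5, 53, 63, 263, 25, 105, 19. Mean = 67.
Observing Z_2=5 restricts to units where Z_2's equation naturally yields 5: Z_1 ∈ {1, -1, 0}. In that subpopulation Z_4 = 5, 63, 25, mean 31.
Difference = 67 − 31 = 36.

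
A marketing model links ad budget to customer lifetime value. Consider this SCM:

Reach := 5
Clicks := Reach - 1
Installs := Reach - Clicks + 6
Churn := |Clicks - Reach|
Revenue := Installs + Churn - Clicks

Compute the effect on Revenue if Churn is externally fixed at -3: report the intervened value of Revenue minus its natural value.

-4

Intervening sets Churn = -3 and removes its equation (Churn := |Clicks - Reach|).
Clicks = Reach - 1  [with Reach=5]  = 4
Installs = Reach - Clicks + 6  [with Reach=5, Clicks=4]  = 7
Revenue = Installs + Churn - Clicks  [with Installs=7, Churn=-3, Clicks=4]  = 0
Without intervention: Clicks = Reach - 1  [with Reach=5]  = 4; Installs = Reach - Clicks + 6  [with Reach=5, Clicks=4]  = 7; Churn = |Clicks - Reach|  [with Clicks=4, Reach=5]  = 1; Revenue = Installs + Churn - Clicks  [with Installs=7, Churn=1, Clicks=4]  = 4.
Change = 0 − 4 = -4.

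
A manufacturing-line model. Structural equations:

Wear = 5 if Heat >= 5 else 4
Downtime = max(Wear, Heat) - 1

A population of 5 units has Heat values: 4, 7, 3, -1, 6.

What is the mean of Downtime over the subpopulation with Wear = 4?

3

Conditioning on Wear=4 selects the 3 unit(s) with Heat ∈ {4, 3, -1}. Their Downtime values: 3, 3, 3. Mean = 3.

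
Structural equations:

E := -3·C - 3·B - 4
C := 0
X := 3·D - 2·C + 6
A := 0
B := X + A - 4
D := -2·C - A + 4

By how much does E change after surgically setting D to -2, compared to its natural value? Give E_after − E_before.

54

The intervention breaks the incoming arrows to D: D := -2·C - A + 4 no longer applies, and D = -2.
X = 3·D - 2·C + 6  [with D=-2, C=0]  = 0
B = X + A - 4  [with X=0, A=0]  = -4
E = -3·C - 3·B - 4  [with C=0, B=-4]  = 8
Without intervention: D = -2·C - A + 4  [with C=0, A=0]  = 4; X = 3·D - 2·C + 6  [with D=4, C=0]  = 18; B = X + A - 4  [with X=18, A=0]  = 14; E = -3·C - 3·B - 4  [with C=0, B=14]  = -46.
Change = 8 − (-46) = 54.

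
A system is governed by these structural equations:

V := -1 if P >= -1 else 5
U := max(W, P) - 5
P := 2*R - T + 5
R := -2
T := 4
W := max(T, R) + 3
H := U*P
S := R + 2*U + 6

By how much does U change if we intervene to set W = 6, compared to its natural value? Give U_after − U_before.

do(W=6) replaces the equation W := max(T, R) + 3 with the constant W = 6.
P = 2*R - T + 5  [with R=-2, T=4]  = -3
U = max(W, P) - 5  [with W=6, P=-3]  = 1
Without intervention: W = max(T, R) + 3  [with T=4, R=-2]  = 7; P = 2*R - T + 5  [with R=-2, T=4]  = -3; U = max(W, P) - 5  [with W=7, P=-3]  = 2.
Change = 1 − 2 = -1.

-1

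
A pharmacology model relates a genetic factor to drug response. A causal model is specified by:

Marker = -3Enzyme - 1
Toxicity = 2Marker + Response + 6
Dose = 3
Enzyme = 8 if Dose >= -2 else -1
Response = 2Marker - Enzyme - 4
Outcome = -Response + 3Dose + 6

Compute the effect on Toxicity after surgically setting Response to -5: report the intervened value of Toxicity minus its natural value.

Intervening sets Response = -5 and removes its equation (Response = 2Marker - Enzyme - 4).
Enzyme = 8 if Dose >= -2 else -1  [with Dose=3]  = 8
Marker = -3Enzyme - 1  [with Enzyme=8]  = -25
Toxicity = 2Marker + Response + 6  [with Marker=-25, Response=-5]  = -49
Without intervention: Enzyme = 8 if Dose >= -2 else -1  [with Dose=3]  = 8; Marker = -3Enzyme - 1  [with Enzyme=8]  = -25; Response = 2Marker - Enzyme - 4  [with Marker=-25, Enzyme=8]  = -62; Toxicity = 2Marker + Response + 6  [with Marker=-25, Response=-62]  = -106.
Change = -49 − (-106) = 57.

57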